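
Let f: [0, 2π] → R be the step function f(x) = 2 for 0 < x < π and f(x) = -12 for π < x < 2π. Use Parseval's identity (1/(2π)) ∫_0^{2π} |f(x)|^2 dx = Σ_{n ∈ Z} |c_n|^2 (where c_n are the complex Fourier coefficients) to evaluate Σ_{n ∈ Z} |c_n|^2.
Σ |c_n|^2 = 74

Parseval equates the L^2 energy of f (normalised by 1/(2π)) with the ℓ^2 sum of its Fourier coefficients: (1/(2π)) ∫_0^{2π} |f|^2 = Σ |c_n|^2.
Compute the left side: (1/(2π)) [∫_0^π 2^2 dx + ∫_π^{2π} (-12)^2 dx] = (1/(2π)) · (4π + 144π) = (4 + 144)/2 = 74.
So Σ_{n ∈ Z} |c_n|^2 = 74.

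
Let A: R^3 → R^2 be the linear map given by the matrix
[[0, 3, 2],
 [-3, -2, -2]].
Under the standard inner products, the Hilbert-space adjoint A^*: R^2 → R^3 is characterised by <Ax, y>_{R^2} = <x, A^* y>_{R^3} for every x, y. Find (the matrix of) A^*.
A^* = A^T =
[[0, -3],
 [3, -2],
 [2, -2]]

For real matrices with standard dot products, the defining identity <Ax, y> = <x, A^* y> gives (Ax)^T y = x^T (A^*) y, i.e. x^T A^T y = x^T (A^*) y. Since this holds for all x, y, we must have A^* = A^T. Therefore
A^* =
[[0, -3],
 [3, -2],
 [2, -2]].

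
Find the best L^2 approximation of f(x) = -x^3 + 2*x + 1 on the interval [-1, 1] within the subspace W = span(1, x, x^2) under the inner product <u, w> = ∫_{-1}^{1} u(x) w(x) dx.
g(x) = 7*x/5 + 1

The best approximation g ∈ W is the orthogonal projection of f onto W. Writing g = a_0 + a_1 x + a_2 x^2, the coefficients solve the normal equations G · a = b where
  G_{ij} = <φ_i, φ_j> and b_i = <f, φ_i>, with φ_0 = 1, φ_1 = x, φ_2 = x^2.
G =
  [2, 0, 2/3]
  [0, 2/3, 0]
  [2/3, 0, 2/5],
b = (2, 14/15, 2/3).
Solving gives a_0 = 1, a_1 = 7/5, a_2 = 0, so
  g(x) = 7*x/5 + 1.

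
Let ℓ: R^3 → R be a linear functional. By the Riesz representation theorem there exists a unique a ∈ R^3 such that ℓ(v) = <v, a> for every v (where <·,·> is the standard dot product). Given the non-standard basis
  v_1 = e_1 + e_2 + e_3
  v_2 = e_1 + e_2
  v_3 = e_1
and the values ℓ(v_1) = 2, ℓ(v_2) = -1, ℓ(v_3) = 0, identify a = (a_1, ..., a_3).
a = (0, -1, 3)

Write a = (a_1, ..., a_3) in the standard basis. For each basis vector v_i, ℓ(v_i) = <v_i, a> is a linear equation in the a_j's. Collect the n equations into a matrix system V a = ℓ, where row i of V is v_i (expressed in the standard basis). Since V is invertible (lower-triangular with 1s on the diagonal, up to permutation), solve by back-substitution:
  V =
[[1, 1, 1],
 [1, 1, 0],
 [1, 0, 0]]
  V a = (2, -1, 0)
Solving gives a = (0, -1, 3).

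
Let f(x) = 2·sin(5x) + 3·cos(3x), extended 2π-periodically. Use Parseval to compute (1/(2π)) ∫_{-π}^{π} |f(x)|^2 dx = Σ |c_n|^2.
Σ |c_n|^2 = 13/2

Expand |f|^2 and use orthogonality of {sin(nx), cos(mx)} on [-π, π]:
  ∫_{-π}^{π} sin(nx)^2 dx = π, ∫ cos(mx)^2 dx = π, and cross terms integrate to 0.
So ∫_{-π}^{π} f(x)^2 dx = 2^2 · π + 3^2 · π = (4 + 9)π.
Divide by 2π: (4 + 9)/2 = 13/2.
By Parseval, this equals Σ |c_n|^2.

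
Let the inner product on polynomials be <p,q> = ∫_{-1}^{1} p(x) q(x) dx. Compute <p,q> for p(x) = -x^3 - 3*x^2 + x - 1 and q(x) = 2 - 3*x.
<p,q> = -44/5

Expand the product: p(x)·q(x) = 3*x^4 + 7*x^3 - 9*x^2 + 5*x - 2.
∫_{-1}^{1} of each monomial x^k gives [2/(k+1) if k even, 0 if k odd]. Integrating term-by-term (or equivalently evaluating the antiderivative F(x) = 3*x^5/5 + 7*x^4/4 - 3*x^3 + 5*x^2/2 - 2*x at the endpoints):
  F(1) − F(−1) = -3/20 − (173/20) = -44/5.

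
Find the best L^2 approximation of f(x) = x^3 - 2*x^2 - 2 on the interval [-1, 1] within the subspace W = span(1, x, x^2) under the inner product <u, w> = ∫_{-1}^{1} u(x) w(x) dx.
g(x) = -2*x^2 + 3*x/5 - 2

The best approximation g ∈ W is the orthogonal projection of f onto W. Writing g = a_0 + a_1 x + a_2 x^2, the coefficients solve the normal equations G · a = b where
  G_{ij} = <φ_i, φ_j> and b_i = <f, φ_i>, with φ_0 = 1, φ_1 = x, φ_2 = x^2.
G =
  [2, 0, 2/3]
  [0, 2/3, 0]
  [2/3, 0, 2/5],
b = (-16/3, 2/5, -32/15).
Solving gives a_0 = -2, a_1 = 3/5, a_2 = -2, so
  g(x) = -2*x^2 + 3*x/5 - 2.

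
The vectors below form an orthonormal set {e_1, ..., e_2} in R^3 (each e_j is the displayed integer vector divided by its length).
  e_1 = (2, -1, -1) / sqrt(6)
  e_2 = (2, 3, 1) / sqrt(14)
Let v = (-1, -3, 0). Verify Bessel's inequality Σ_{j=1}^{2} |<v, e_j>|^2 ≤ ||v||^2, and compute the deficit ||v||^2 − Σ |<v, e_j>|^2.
Σ |<v, e_j>|^2 = 185/21; ||v||^2 = 10; deficit = 25/21

Write each e_j = u_j / sqrt(<u_j, u_j>) where u_j is the displayed integer vector. Then <v, e_j> = <v, u_j> / sqrt(<u_j, u_j>), so |<v, e_j>|^2 = <v, u_j>^2 / <u_j, u_j>.
Coefficients: <v, e_1> = 1/sqrt(6), <v, e_2> = -11/sqrt(14).
Square and sum: Σ |<v, e_j>|^2 = 185/21.
Compute ||v||^2 = v·v = 10.
Deficit = 10 − 185/21 = 25/21 ≥ 0, confirming Bessel's inequality. (The deficit equals ||v − Σ <v,e_j> e_j||^2, the squared distance from v to span{e_j}.)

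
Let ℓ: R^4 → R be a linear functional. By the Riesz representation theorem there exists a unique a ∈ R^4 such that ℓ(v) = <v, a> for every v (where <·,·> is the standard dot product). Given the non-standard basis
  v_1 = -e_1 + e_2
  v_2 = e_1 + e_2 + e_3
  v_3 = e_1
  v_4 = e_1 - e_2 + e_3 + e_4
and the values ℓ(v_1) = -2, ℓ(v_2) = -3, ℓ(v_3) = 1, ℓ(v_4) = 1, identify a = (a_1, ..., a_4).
a = (1, -1, -3, 2)

Write a = (a_1, ..., a_4) in the standard basis. For each basis vector v_i, ℓ(v_i) = <v_i, a> is a linear equation in the a_j's. Collect the n equations into a matrix system V a = ℓ, where row i of V is v_i (expressed in the standard basis). Since V is invertible (lower-triangular with 1s on the diagonal, up to permutation), solve by back-substitution:
  V =
[[-1, 1, 0, 0],
 [1, 1, 1, 0],
 [1, 0, 0, 0],
 [1, -1, 1, 1]]
  V a = (-2, -3, 1, 1)
Solving gives a = (1, -1, -3, 2).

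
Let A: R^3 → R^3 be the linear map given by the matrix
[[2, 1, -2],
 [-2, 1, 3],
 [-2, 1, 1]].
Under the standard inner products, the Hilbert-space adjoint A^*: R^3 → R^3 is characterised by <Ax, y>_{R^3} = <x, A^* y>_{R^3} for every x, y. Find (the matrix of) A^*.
A^* = A^T =
[[2, -2, -2],
 [1, 1, 1],
 [-2, 3, 1]]

For real matrices with standard dot products, the defining identity <Ax, y> = <x, A^* y> gives (Ax)^T y = x^T (A^*) y, i.e. x^T A^T y = x^T (A^*) y. Since this holds for all x, y, we must have A^* = A^T. Therefore
A^* =
[[2, -2, -2],
 [1, 1, 1],
 [-2, 3, 1]].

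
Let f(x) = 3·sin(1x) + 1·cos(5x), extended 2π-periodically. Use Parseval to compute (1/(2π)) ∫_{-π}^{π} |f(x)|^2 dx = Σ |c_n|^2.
Σ |c_n|^2 = 5

Expand |f|^2 and use orthogonality of {sin(nx), cos(mx)} on [-π, π]:
  ∫_{-π}^{π} sin(nx)^2 dx = π, ∫ cos(mx)^2 dx = π, and cross terms integrate to 0.
So ∫_{-π}^{π} f(x)^2 dx = 3^2 · π + 1^2 · π = (9 + 1)π.
Divide by 2π: (9 + 1)/2 = 5.
By Parseval, this equals Σ |c_n|^2.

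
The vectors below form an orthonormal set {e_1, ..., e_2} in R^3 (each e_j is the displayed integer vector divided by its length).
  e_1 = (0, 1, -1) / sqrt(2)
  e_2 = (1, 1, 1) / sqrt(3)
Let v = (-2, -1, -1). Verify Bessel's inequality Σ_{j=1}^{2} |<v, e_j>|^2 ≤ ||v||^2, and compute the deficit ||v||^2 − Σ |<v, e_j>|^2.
Σ |<v, e_j>|^2 = 16/3; ||v||^2 = 6; deficit = 2/3

Write each e_j = u_j / sqrt(<u_j, u_j>) where u_j is the displayed integer vector. Then <v, e_j> = <v, u_j> / sqrt(<u_j, u_j>), so |<v, e_j>|^2 = <v, u_j>^2 / <u_j, u_j>.
Coefficients: <v, e_1> = 0/sqrt(2), <v, e_2> = -4/sqrt(3).
Square and sum: Σ |<v, e_j>|^2 = 16/3.
Compute ||v||^2 = v·v = 6.
Deficit = 6 − 16/3 = 2/3 ≥ 0, confirming Bessel's inequality. (The deficit equals ||v − Σ <v,e_j> e_j||^2, the squared distance from v to span{e_j}.)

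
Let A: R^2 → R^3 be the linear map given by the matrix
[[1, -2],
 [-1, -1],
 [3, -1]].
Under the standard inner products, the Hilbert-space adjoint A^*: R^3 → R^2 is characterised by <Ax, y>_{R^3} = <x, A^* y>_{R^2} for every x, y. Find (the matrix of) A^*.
A^* = A^T =
[[1, -1, 3],
 [-2, -1, -1]]

For real matrices with standard dot products, the defining identity <Ax, y> = <x, A^* y> gives (Ax)^T y = x^T (A^*) y, i.e. x^T A^T y = x^T (A^*) y. Since this holds for all x, y, we must have A^* = A^T. Therefore
A^* =
[[1, -1, 3],
 [-2, -1, -1]].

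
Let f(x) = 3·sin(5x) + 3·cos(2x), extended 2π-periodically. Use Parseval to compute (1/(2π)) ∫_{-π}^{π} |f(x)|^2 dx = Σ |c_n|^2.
Σ |c_n|^2 = 9

Expand |f|^2 and use orthogonality of {sin(nx), cos(mx)} on [-π, π]:
  ∫_{-π}^{π} sin(nx)^2 dx = π, ∫ cos(mx)^2 dx = π, and cross terms integrate to 0.
So ∫_{-π}^{π} f(x)^2 dx = 3^2 · π + 3^2 · π = (9 + 9)π.
Divide by 2π: (9 + 9)/2 = 9.
By Parseval, this equals Σ |c_n|^2.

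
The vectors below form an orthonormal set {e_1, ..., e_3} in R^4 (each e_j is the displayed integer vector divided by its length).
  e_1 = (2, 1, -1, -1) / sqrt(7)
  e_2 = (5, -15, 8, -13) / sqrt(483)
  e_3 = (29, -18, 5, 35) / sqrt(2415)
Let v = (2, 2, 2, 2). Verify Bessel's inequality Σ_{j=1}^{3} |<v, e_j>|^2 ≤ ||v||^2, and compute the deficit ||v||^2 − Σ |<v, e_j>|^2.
Σ |<v, e_j>|^2 = 236/35; ||v||^2 = 16; deficit = 324/35

Write each e_j = u_j / sqrt(<u_j, u_j>) where u_j is the displayed integer vector. Then <v, e_j> = <v, u_j> / sqrt(<u_j, u_j>), so |<v, e_j>|^2 = <v, u_j>^2 / <u_j, u_j>.
Coefficients: <v, e_1> = 2/sqrt(7), <v, e_2> = -30/sqrt(483), <v, e_3> = 102/sqrt(2415).
Square and sum: Σ |<v, e_j>|^2 = 236/35.
Compute ||v||^2 = v·v = 16.
Deficit = 16 − 236/35 = 324/35 ≥ 0, confirming Bessel's inequality. (The deficit equals ||v − Σ <v,e_j> e_j||^2, the squared distance from v to span{e_j}.)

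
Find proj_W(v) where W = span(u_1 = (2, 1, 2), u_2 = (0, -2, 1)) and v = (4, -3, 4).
proj_W(v) = (26/9, -23/9, 44/9)

Set up U = [u_1 | ... | u_2] ∈ R^(3×2). The projector onto W = col(U) is P = U (U^T U)^(-1) U^T.
Compute U^T U =
  [9, 0]
  [0, 5],
and U^T v = (13, 10).
Solve U^T U · c = U^T v for the coefficients: c = (13/9, 2). The projection is proj_W(v) = U c.
Check: (v - proj_W(v)) · u_1 = 0  (should be 0).
Check: (v - proj_W(v)) · u_2 = 0  (should be 0).
Result: proj_W(v) = (26/9, -23/9, 44/9).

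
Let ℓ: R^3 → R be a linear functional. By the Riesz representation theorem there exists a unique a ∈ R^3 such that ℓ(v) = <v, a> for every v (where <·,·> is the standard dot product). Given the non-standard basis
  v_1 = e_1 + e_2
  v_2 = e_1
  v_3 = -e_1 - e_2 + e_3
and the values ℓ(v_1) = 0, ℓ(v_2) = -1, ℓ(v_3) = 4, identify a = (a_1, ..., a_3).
a = (-1, 1, 4)

Write a = (a_1, ..., a_3) in the standard basis. For each basis vector v_i, ℓ(v_i) = <v_i, a> is a linear equation in the a_j's. Collect the n equations into a matrix system V a = ℓ, where row i of V is v_i (expressed in the standard basis). Since V is invertible (lower-triangular with 1s on the diagonal, up to permutation), solve by back-substitution:
  V =
[[1, 1, 0],
 [1, 0, 0],
 [-1, -1, 1]]
  V a = (0, -1, 4)
Solving gives a = (-1, 1, 4).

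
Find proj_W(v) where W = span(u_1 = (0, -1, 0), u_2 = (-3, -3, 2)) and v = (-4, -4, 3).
proj_W(v) = (-54/13, -4, 36/13)

Set up U = [u_1 | ... | u_2] ∈ R^(3×2). The projector onto W = col(U) is P = U (U^T U)^(-1) U^T.
Compute U^T U =
  [1, 3]
  [3, 22],
and U^T v = (4, 30).
Solve U^T U · c = U^T v for the coefficients: c = (-2/13, 18/13). The projection is proj_W(v) = U c.
Check: (v - proj_W(v)) · u_1 = 0  (should be 0).
Check: (v - proj_W(v)) · u_2 = 0  (should be 0).
Result: proj_W(v) = (-54/13, -4, 36/13).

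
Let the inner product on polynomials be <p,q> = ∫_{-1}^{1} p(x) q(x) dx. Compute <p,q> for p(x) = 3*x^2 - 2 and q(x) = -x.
<p,q> = 0

Expand the product: p(x)·q(x) = -3*x^3 + 2*x.
∫_{-1}^{1} of each monomial x^k gives [2/(k+1) if k even, 0 if k odd]. Integrating term-by-term (or equivalently evaluating the antiderivative F(x) = -3*x^4/4 + x^2 at the endpoints):
  F(1) − F(−1) = 1/4 − (1/4) = 0.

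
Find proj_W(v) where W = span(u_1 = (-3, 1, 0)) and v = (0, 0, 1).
proj_W(v) = (0, 0, 0)

Set up U = [u_1 | ... | u_1] ∈ R^(3×1). The projector onto W = col(U) is P = U (U^T U)^(-1) U^T.
Compute U^T U =
  [10],
and U^T v = (0).
Solve U^T U · c = U^T v for the coefficients: c = (0). The projection is proj_W(v) = U c.
Check: (v - proj_W(v)) · u_1 = 0  (should be 0).
Result: proj_W(v) = (0, 0, 0).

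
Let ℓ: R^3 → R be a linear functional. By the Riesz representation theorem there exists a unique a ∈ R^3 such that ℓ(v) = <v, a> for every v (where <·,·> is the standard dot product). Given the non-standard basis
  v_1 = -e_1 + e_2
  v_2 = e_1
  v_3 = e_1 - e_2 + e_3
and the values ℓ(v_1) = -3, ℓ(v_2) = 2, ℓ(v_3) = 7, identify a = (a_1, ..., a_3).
a = (2, -1, 4)

Write a = (a_1, ..., a_3) in the standard basis. For each basis vector v_i, ℓ(v_i) = <v_i, a> is a linear equation in the a_j's. Collect the n equations into a matrix system V a = ℓ, where row i of V is v_i (expressed in the standard basis). Since V is invertible (lower-triangular with 1s on the diagonal, up to permutation), solve by back-substitution:
  V =
[[-1, 1, 0],
 [1, 0, 0],
 [1, -1, 1]]
  V a = (-3, 2, 7)
Solving gives a = (2, -1, 4).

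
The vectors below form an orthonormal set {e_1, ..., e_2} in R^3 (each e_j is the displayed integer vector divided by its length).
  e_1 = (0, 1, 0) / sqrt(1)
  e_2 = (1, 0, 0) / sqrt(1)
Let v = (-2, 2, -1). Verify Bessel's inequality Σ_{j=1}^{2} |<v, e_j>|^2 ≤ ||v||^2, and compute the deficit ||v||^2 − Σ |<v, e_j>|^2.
Σ |<v, e_j>|^2 = 8; ||v||^2 = 9; deficit = 1

Write each e_j = u_j / sqrt(<u_j, u_j>) where u_j is the displayed integer vector. Then <v, e_j> = <v, u_j> / sqrt(<u_j, u_j>), so |<v, e_j>|^2 = <v, u_j>^2 / <u_j, u_j>.
Coefficients: <v, e_1> = 2/sqrt(1), <v, e_2> = -2/sqrt(1).
Square and sum: Σ |<v, e_j>|^2 = 8.
Compute ||v||^2 = v·v = 9.
Deficit = 9 − 8 = 1 ≥ 0, confirming Bessel's inequality. (The deficit equals ||v − Σ <v,e_j> e_j||^2, the squared distance from v to span{e_j}.)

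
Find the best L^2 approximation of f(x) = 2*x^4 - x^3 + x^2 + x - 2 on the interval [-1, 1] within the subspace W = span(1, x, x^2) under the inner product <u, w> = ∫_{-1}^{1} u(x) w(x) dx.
g(x) = 19*x^2/7 + 2*x/5 - 76/35

The best approximation g ∈ W is the orthogonal projection of f onto W. Writing g = a_0 + a_1 x + a_2 x^2, the coefficients solve the normal equations G · a = b where
  G_{ij} = <φ_i, φ_j> and b_i = <f, φ_i>, with φ_0 = 1, φ_1 = x, φ_2 = x^2.
G =
  [2, 0, 2/3]
  [0, 2/3, 0]
  [2/3, 0, 2/5],
b = (-38/15, 4/15, -38/105).
Solving gives a_0 = -76/35, a_1 = 2/5, a_2 = 19/7, so
  g(x) = 19*x^2/7 + 2*x/5 - 76/35.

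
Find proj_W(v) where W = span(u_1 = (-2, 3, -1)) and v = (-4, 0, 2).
proj_W(v) = (-6/7, 9/7, -3/7)

Set up U = [u_1 | ... | u_1] ∈ R^(3×1). The projector onto W = col(U) is P = U (U^T U)^(-1) U^T.
Compute U^T U =
  [14],
and U^T v = (6).
Solve U^T U · c = U^T v for the coefficients: c = (3/7). The projection is proj_W(v) = U c.
Check: (v - proj_W(v)) · u_1 = 0  (should be 0).
Result: proj_W(v) = (-6/7, 9/7, -3/7).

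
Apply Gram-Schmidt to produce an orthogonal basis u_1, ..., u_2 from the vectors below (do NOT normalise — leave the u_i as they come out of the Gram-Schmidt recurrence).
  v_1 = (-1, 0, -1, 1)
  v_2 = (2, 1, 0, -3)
Orthogonal basis:
  u_1 = (-1, 0, -1, 1)
  u_2 = (1/3, 1, -5/3, -4/3)

Apply the Gram-Schmidt recurrence
  u_1 = v_1
  u_i = v_i − Σ_{j<i} ((v_i · u_j) / (u_j · u_j)) · u_j.

Step by step this gives:
  u_1 = (-1, 0, -1, 1)
  u_2 = (1/3, 1, -5/3, -4/3)

Orthogonality check:
  u_2 · u_1 = 0 (should be 0)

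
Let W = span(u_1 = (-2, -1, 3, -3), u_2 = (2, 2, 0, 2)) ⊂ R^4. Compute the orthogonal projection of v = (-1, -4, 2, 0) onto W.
proj_W(v) = (-5/3, -49/33, 6/11, -61/33)

Set up U = [u_1 | ... | u_2] ∈ R^(4×2). The projector onto W = col(U) is P = U (U^T U)^(-1) U^T.
Compute U^T U =
  [23, -12]
  [-12, 12],
and U^T v = (12, -10).
Solve U^T U · c = U^T v for the coefficients: c = (2/11, -43/66). The projection is proj_W(v) = U c.
Check: (v - proj_W(v)) · u_1 = 0  (should be 0).
Check: (v - proj_W(v)) · u_2 = 0  (should be 0).
Result: proj_W(v) = (-5/3, -49/33, 6/11, -61/33).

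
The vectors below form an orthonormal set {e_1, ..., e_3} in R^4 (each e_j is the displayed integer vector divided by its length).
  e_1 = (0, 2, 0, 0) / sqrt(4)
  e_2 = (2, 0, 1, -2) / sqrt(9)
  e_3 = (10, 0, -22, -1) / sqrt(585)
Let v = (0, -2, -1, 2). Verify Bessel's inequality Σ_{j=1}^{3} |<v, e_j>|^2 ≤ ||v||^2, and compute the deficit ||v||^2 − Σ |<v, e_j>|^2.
Σ |<v, e_j>|^2 = 97/13; ||v||^2 = 9; deficit = 20/13

Write each e_j = u_j / sqrt(<u_j, u_j>) where u_j is the displayed integer vector. Then <v, e_j> = <v, u_j> / sqrt(<u_j, u_j>), so |<v, e_j>|^2 = <v, u_j>^2 / <u_j, u_j>.
Coefficients: <v, e_1> = -4/sqrt(4), <v, e_2> = -5/sqrt(9), <v, e_3> = 20/sqrt(585).
Square and sum: Σ |<v, e_j>|^2 = 97/13.
Compute ||v||^2 = v·v = 9.
Deficit = 9 − 97/13 = 20/13 ≥ 0, confirming Bessel's inequality. (The deficit equals ||v − Σ <v,e_j> e_j||^2, the squared distance from v to span{e_j}.)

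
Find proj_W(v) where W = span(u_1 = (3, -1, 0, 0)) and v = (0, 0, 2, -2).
proj_W(v) = (0, 0, 0, 0)

Set up U = [u_1 | ... | u_1] ∈ R^(4×1). The projector onto W = col(U) is P = U (U^T U)^(-1) U^T.
Compute U^T U =
  [10],
and U^T v = (0).
Solve U^T U · c = U^T v for the coefficients: c = (0). The projection is proj_W(v) = U c.
Check: (v - proj_W(v)) · u_1 = 0  (should be 0).
Result: proj_W(v) = (0, 0, 0, 0).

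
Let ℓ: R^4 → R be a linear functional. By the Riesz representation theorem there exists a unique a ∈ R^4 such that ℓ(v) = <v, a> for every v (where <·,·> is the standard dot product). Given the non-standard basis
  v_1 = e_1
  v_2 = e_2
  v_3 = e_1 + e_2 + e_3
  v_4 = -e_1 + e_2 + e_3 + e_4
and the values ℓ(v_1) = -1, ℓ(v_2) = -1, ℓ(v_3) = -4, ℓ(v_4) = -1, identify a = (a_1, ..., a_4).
a = (-1, -1, -2, 1)

Write a = (a_1, ..., a_4) in the standard basis. For each basis vector v_i, ℓ(v_i) = <v_i, a> is a linear equation in the a_j's. Collect the n equations into a matrix system V a = ℓ, where row i of V is v_i (expressed in the standard basis). Since V is invertible (lower-triangular with 1s on the diagonal, up to permutation), solve by back-substitution:
  V =
[[1, 0, 0, 0],
 [0, 1, 0, 0],
 [1, 1, 1, 0],
 [-1, 1, 1, 1]]
  V a = (-1, -1, -4, -1)
Solving gives a = (-1, -1, -2, 1).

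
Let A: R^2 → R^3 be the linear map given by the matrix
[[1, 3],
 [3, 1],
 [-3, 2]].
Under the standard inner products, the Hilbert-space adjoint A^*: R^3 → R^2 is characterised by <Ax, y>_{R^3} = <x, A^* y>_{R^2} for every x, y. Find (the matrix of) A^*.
A^* = A^T =
[[1, 3, -3],
 [3, 1, 2]]

For real matrices with standard dot products, the defining identity <Ax, y> = <x, A^* y> gives (Ax)^T y = x^T (A^*) y, i.e. x^T A^T y = x^T (A^*) y. Since this holds for all x, y, we must have A^* = A^T. Therefore
A^* =
[[1, 3, -3],
 [3, 1, 2]].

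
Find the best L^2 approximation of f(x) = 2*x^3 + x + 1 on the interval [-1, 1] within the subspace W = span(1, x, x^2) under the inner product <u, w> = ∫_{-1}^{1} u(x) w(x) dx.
g(x) = 11*x/5 + 1

The best approximation g ∈ W is the orthogonal projection of f onto W. Writing g = a_0 + a_1 x + a_2 x^2, the coefficients solve the normal equations G · a = b where
  G_{ij} = <φ_i, φ_j> and b_i = <f, φ_i>, with φ_0 = 1, φ_1 = x, φ_2 = x^2.
G =
  [2, 0, 2/3]
  [0, 2/3, 0]
  [2/3, 0, 2/5],
b = (2, 22/15, 2/3).
Solving gives a_0 = 1, a_1 = 11/5, a_2 = 0, so
  g(x) = 11*x/5 + 1.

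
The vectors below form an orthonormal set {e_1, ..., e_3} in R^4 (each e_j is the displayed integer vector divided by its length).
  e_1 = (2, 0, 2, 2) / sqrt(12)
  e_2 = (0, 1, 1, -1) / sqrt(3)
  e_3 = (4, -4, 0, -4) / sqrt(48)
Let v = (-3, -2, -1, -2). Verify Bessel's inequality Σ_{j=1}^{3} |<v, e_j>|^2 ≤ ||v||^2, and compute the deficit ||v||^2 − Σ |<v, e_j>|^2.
Σ |<v, e_j>|^2 = 38/3; ||v||^2 = 18; deficit = 16/3

Write each e_j = u_j / sqrt(<u_j, u_j>) where u_j is the displayed integer vector. Then <v, e_j> = <v, u_j> / sqrt(<u_j, u_j>), so |<v, e_j>|^2 = <v, u_j>^2 / <u_j, u_j>.
Coefficients: <v, e_1> = -12/sqrt(12), <v, e_2> = -1/sqrt(3), <v, e_3> = 4/sqrt(48).
Square and sum: Σ |<v, e_j>|^2 = 38/3.
Compute ||v||^2 = v·v = 18.
Deficit = 18 − 38/3 = 16/3 ≥ 0, confirming Bessel's inequality. (The deficit equals ||v − Σ <v,e_j> e_j||^2, the squared distance from v to span{e_j}.)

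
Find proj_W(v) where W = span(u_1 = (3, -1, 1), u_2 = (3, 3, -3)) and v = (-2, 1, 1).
proj_W(v) = (-2, 0, 0)

Set up U = [u_1 | ... | u_2] ∈ R^(3×2). The projector onto W = col(U) is P = U (U^T U)^(-1) U^T.
Compute U^T U =
  [11, 3]
  [3, 27],
and U^T v = (-6, -6).
Solve U^T U · c = U^T v for the coefficients: c = (-1/2, -1/6). The projection is proj_W(v) = U c.
Check: (v - proj_W(v)) · u_1 = 0  (should be 0).
Check: (v - proj_W(v)) · u_2 = 0  (should be 0).
Result: proj_W(v) = (-2, 0, 0).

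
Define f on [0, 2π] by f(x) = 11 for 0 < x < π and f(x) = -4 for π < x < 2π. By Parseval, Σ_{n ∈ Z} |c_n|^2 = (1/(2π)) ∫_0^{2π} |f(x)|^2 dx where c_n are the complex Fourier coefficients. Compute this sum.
Σ |c_n|^2 = 137/2

Parseval equates the L^2 energy of f (normalised by 1/(2π)) with the ℓ^2 sum of its Fourier coefficients: (1/(2π)) ∫_0^{2π} |f|^2 = Σ |c_n|^2.
Compute the left side: (1/(2π)) [∫_0^π 11^2 dx + ∫_π^{2π} (-4)^2 dx] = (1/(2π)) · (121π + 16π) = (121 + 16)/2 = 137/2.
So Σ_{n ∈ Z} |c_n|^2 = 137/2.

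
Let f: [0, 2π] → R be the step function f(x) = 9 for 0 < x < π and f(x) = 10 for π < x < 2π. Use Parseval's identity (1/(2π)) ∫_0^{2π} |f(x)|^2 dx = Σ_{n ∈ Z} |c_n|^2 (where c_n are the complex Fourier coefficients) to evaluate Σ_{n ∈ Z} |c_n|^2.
Σ |c_n|^2 = 181/2

Parseval equates the L^2 energy of f (normalised by 1/(2π)) with the ℓ^2 sum of its Fourier coefficients: (1/(2π)) ∫_0^{2π} |f|^2 = Σ |c_n|^2.
Compute the left side: (1/(2π)) [∫_0^π 9^2 dx + ∫_π^{2π} 10^2 dx] = (1/(2π)) · (81π + 100π) = (81 + 100)/2 = 181/2.
So Σ_{n ∈ Z} |c_n|^2 = 181/2.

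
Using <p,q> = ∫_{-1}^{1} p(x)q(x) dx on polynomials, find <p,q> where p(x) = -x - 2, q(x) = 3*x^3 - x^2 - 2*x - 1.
<p,q> = 82/15

Expand the product: p(x)·q(x) = -3*x^4 - 5*x^3 + 4*x^2 + 5*x + 2.
∫_{-1}^{1} of each monomial x^k gives [2/(k+1) if k even, 0 if k odd]. Integrating term-by-term (or equivalently evaluating the antiderivative F(x) = -3*x^5/5 - 5*x^4/4 + 4*x^3/3 + 5*x^2/2 + 2*x at the endpoints):
  F(1) − F(−1) = 239/60 − (-89/60) = 82/15.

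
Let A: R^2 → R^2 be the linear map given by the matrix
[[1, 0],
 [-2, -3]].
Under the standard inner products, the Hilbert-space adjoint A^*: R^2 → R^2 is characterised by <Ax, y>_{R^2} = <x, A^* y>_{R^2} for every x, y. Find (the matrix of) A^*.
A^* = A^T =
[[1, -2],
 [0, -3]]

For real matrices with standard dot products, the defining identity <Ax, y> = <x, A^* y> gives (Ax)^T y = x^T (A^*) y, i.e. x^T A^T y = x^T (A^*) y. Since this holds for all x, y, we must have A^* = A^T. Therefore
A^* =
[[1, -2],
 [0, -3]].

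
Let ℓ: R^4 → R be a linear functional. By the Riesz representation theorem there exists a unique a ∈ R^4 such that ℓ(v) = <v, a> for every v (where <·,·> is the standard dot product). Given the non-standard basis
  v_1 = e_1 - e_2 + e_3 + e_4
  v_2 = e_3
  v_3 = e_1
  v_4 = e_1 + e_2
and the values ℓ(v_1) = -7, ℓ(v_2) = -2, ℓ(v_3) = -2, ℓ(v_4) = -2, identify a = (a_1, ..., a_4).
a = (-2, 0, -2, -3)

Write a = (a_1, ..., a_4) in the standard basis. For each basis vector v_i, ℓ(v_i) = <v_i, a> is a linear equation in the a_j's. Collect the n equations into a matrix system V a = ℓ, where row i of V is v_i (expressed in the standard basis). Since V is invertible (lower-triangular with 1s on the diagonal, up to permutation), solve by back-substitution:
  V =
[[1, -1, 1, 1],
 [0, 0, 1, 0],
 [1, 0, 0, 0],
 [1, 1, 0, 0]]
  V a = (-7, -2, -2, -2)
Solving gives a = (-2, 0, -2, -3).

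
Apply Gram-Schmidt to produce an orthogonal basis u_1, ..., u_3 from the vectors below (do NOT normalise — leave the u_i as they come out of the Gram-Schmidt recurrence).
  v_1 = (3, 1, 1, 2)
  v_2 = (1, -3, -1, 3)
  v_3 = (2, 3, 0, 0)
Orthogonal basis:
  u_1 = (3, 1, 1, 2)
  u_2 = (0, -10/3, -4/3, 7/3)
  u_3 = (1/5, 32/55, -73/55, 4/55)

Apply the Gram-Schmidt recurrence
  u_1 = v_1
  u_i = v_i − Σ_{j<i} ((v_i · u_j) / (u_j · u_j)) · u_j.

Step by step this gives:
  u_1 = (3, 1, 1, 2)
  u_2 = (0, -10/3, -4/3, 7/3)
  u_3 = (1/5, 32/55, -73/55, 4/55)

Orthogonality check:
  u_2 · u_1 = 0 (should be 0)
  u_3 · u_1 = 0 (should be 0)
  u_3 · u_2 = 0 (should be 0)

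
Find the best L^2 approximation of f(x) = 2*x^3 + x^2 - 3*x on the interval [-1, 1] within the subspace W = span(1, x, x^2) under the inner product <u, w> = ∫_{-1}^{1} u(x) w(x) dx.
g(x) = x^2 - 9*x/5

The best approximation g ∈ W is the orthogonal projection of f onto W. Writing g = a_0 + a_1 x + a_2 x^2, the coefficients solve the normal equations G · a = b where
  G_{ij} = <φ_i, φ_j> and b_i = <f, φ_i>, with φ_0 = 1, φ_1 = x, φ_2 = x^2.
G =
  [2, 0, 2/3]
  [0, 2/3, 0]
  [2/3, 0, 2/5],
b = (2/3, -6/5, 2/5).
Solving gives a_0 = 0, a_1 = -9/5, a_2 = 1, so
  g(x) = x^2 - 9*x/5.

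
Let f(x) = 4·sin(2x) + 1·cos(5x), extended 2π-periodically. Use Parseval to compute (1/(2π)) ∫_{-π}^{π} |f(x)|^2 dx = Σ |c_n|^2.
Σ |c_n|^2 = 17/2

Expand |f|^2 and use orthogonality of {sin(nx), cos(mx)} on [-π, π]:
  ∫_{-π}^{π} sin(nx)^2 dx = π, ∫ cos(mx)^2 dx = π, and cross terms integrate to 0.
So ∫_{-π}^{π} f(x)^2 dx = 4^2 · π + 1^2 · π = (16 + 1)π.
Divide by 2π: (16 + 1)/2 = 17/2.
By Parseval, this equals Σ |c_n|^2.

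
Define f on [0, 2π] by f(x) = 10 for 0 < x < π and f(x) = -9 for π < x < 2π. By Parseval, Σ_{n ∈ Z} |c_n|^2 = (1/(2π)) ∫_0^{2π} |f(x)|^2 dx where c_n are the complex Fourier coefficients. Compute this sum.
Σ |c_n|^2 = 181/2

Parseval equates the L^2 energy of f (normalised by 1/(2π)) with the ℓ^2 sum of its Fourier coefficients: (1/(2π)) ∫_0^{2π} |f|^2 = Σ |c_n|^2.
Compute the left side: (1/(2π)) [∫_0^π 10^2 dx + ∫_π^{2π} (-9)^2 dx] = (1/(2π)) · (100π + 81π) = (100 + 81)/2 = 181/2.
So Σ_{n ∈ Z} |c_n|^2 = 181/2.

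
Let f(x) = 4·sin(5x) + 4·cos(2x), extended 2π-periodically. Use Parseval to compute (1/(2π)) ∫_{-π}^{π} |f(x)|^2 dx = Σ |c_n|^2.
Σ |c_n|^2 = 16

Expand |f|^2 and use orthogonality of {sin(nx), cos(mx)} on [-π, π]:
  ∫_{-π}^{π} sin(nx)^2 dx = π, ∫ cos(mx)^2 dx = π, and cross terms integrate to 0.
So ∫_{-π}^{π} f(x)^2 dx = 4^2 · π + 4^2 · π = (16 + 16)π.
Divide by 2π: (16 + 16)/2 = 16.
By Parseval, this equals Σ |c_n|^2.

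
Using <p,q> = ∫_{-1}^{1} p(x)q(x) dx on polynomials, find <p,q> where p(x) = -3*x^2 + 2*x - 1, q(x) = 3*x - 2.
<p,q> = 12

Expand the product: p(x)·q(x) = -9*x^3 + 12*x^2 - 7*x + 2.
∫_{-1}^{1} of each monomial x^k gives [2/(k+1) if k even, 0 if k odd]. Integrating term-by-term (or equivalently evaluating the antiderivative F(x) = -9*x^4/4 + 4*x^3 - 7*x^2/2 + 2*x at the endpoints):
  F(1) − F(−1) = 1/4 − (-47/4) = 12.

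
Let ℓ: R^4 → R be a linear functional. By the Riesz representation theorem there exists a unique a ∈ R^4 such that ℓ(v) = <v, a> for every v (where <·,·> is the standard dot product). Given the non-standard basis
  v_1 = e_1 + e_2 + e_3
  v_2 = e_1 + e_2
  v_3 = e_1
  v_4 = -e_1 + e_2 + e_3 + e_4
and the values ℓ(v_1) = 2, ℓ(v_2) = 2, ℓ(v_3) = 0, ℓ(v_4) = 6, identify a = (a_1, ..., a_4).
a = (0, 2, 0, 4)

Write a = (a_1, ..., a_4) in the standard basis. For each basis vector v_i, ℓ(v_i) = <v_i, a> is a linear equation in the a_j's. Collect the n equations into a matrix system V a = ℓ, where row i of V is v_i (expressed in the standard basis). Since V is invertible (lower-triangular with 1s on the diagonal, up to permutation), solve by back-substitution:
  V =
[[1, 1, 1, 0],
 [1, 1, 0, 0],
 [1, 0, 0, 0],
 [-1, 1, 1, 1]]
  V a = (2, 2, 0, 6)
Solving gives a = (0, 2, 0, 4).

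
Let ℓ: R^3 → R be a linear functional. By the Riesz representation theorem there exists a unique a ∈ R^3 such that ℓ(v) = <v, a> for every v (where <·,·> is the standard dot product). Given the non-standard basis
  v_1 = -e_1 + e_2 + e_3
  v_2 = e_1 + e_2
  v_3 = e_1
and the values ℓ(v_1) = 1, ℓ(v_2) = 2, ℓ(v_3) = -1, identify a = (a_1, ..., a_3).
a = (-1, 3, -3)

Write a = (a_1, ..., a_3) in the standard basis. For each basis vector v_i, ℓ(v_i) = <v_i, a> is a linear equation in the a_j's. Collect the n equations into a matrix system V a = ℓ, where row i of V is v_i (expressed in the standard basis). Since V is invertible (lower-triangular with 1s on the diagonal, up to permutation), solve by back-substitution:
  V =
[[-1, 1, 1],
 [1, 1, 0],
 [1, 0, 0]]
  V a = (1, 2, -1)
Solving gives a = (-1, 3, -3).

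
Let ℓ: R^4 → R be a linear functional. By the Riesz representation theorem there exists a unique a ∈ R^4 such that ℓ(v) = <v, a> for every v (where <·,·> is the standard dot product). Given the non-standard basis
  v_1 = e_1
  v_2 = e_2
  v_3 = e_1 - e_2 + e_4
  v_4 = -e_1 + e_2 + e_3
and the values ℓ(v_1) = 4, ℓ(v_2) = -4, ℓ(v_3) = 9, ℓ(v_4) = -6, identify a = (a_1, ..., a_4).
a = (4, -4, 2, 1)

Write a = (a_1, ..., a_4) in the standard basis. For each basis vector v_i, ℓ(v_i) = <v_i, a> is a linear equation in the a_j's. Collect the n equations into a matrix system V a = ℓ, where row i of V is v_i (expressed in the standard basis). Since V is invertible (lower-triangular with 1s on the diagonal, up to permutation), solve by back-substitution:
  V =
[[1, 0, 0, 0],
 [0, 1, 0, 0],
 [1, -1, 0, 1],
 [-1, 1, 1, 0]]
  V a = (4, -4, 9, -6)
Solving gives a = (4, -4, 2, 1).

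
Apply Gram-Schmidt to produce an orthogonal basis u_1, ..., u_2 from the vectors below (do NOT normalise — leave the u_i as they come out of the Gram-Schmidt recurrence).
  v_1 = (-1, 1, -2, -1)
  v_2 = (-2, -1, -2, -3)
Orthogonal basis:
  u_1 = (-1, 1, -2, -1)
  u_2 = (-6/7, -15/7, 2/7, -13/7)

Apply the Gram-Schmidt recurrence
  u_1 = v_1
  u_i = v_i − Σ_{j<i} ((v_i · u_j) / (u_j · u_j)) · u_j.

Step by step this gives:
  u_1 = (-1, 1, -2, -1)
  u_2 = (-6/7, -15/7, 2/7, -13/7)

Orthogonality check:
  u_2 · u_1 = 0 (should be 0)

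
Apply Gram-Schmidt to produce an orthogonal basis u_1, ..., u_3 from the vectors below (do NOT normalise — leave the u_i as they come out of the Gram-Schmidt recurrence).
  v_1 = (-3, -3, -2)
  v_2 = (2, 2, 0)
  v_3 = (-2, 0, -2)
Orthogonal basis:
  u_1 = (-3, -3, -2)
  u_2 = (4/11, 4/11, -12/11)
  u_3 = (-1, 1, 0)

Apply the Gram-Schmidt recurrence
  u_1 = v_1
  u_i = v_i − Σ_{j<i} ((v_i · u_j) / (u_j · u_j)) · u_j.

Step by step this gives:
  u_1 = (-3, -3, -2)
  u_2 = (4/11, 4/11, -12/11)
  u_3 = (-1, 1, 0)

Orthogonality check:
  u_2 · u_1 = 0 (should be 0)
  u_3 · u_1 = 0 (should be 0)
  u_3 · u_2 = 0 (should be 0)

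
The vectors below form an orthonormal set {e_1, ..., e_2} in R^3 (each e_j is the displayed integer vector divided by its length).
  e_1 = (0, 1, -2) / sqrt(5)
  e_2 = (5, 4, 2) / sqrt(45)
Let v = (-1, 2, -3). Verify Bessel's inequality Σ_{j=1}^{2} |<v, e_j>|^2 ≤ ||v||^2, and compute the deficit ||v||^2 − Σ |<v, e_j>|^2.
Σ |<v, e_j>|^2 = 13; ||v||^2 = 14; deficit = 1

Write each e_j = u_j / sqrt(<u_j, u_j>) where u_j is the displayed integer vector. Then <v, e_j> = <v, u_j> / sqrt(<u_j, u_j>), so |<v, e_j>|^2 = <v, u_j>^2 / <u_j, u_j>.
Coefficients: <v, e_1> = 8/sqrt(5), <v, e_2> = -3/sqrt(45).
Square and sum: Σ |<v, e_j>|^2 = 13.
Compute ||v||^2 = v·v = 14.
Deficit = 14 − 13 = 1 ≥ 0, confirming Bessel's inequality. (The deficit equals ||v − Σ <v,e_j> e_j||^2, the squared distance from v to span{e_j}.)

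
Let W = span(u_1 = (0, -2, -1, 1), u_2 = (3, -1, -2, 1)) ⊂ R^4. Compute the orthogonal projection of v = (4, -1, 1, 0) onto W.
proj_W(v) = (183/65, 19/65, -82/65, 21/65)

Set up U = [u_1 | ... | u_2] ∈ R^(4×2). The projector onto W = col(U) is P = U (U^T U)^(-1) U^T.
Compute U^T U =
  [6, 5]
  [5, 15],
and U^T v = (1, 11).
Solve U^T U · c = U^T v for the coefficients: c = (-8/13, 61/65). The projection is proj_W(v) = U c.
Check: (v - proj_W(v)) · u_1 = 0  (should be 0).
Check: (v - proj_W(v)) · u_2 = 0  (should be 0).
Result: proj_W(v) = (183/65, 19/65, -82/65, 21/65).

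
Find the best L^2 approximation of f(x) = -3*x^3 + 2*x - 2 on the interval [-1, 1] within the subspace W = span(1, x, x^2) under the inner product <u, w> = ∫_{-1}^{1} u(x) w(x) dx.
g(x) = x/5 - 2

The best approximation g ∈ W is the orthogonal projection of f onto W. Writing g = a_0 + a_1 x + a_2 x^2, the coefficients solve the normal equations G · a = b where
  G_{ij} = <φ_i, φ_j> and b_i = <f, φ_i>, with φ_0 = 1, φ_1 = x, φ_2 = x^2.
G =
  [2, 0, 2/3]
  [0, 2/3, 0]
  [2/3, 0, 2/5],
b = (-4, 2/15, -4/3).
Solving gives a_0 = -2, a_1 = 1/5, a_2 = 0, so
  g(x) = x/5 - 2.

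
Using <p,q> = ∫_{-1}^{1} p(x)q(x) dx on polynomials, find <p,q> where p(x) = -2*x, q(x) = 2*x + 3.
<p,q> = -8/3

Expand the product: p(x)·q(x) = -4*x^2 - 6*x.
∫_{-1}^{1} of each monomial x^k gives [2/(k+1) if k even, 0 if k odd]. Integrating term-by-term (or equivalently evaluating the antiderivative F(x) = -4*x^3/3 - 3*x^2 at the endpoints):
  F(1) − F(−1) = -13/3 − (-5/3) = -8/3.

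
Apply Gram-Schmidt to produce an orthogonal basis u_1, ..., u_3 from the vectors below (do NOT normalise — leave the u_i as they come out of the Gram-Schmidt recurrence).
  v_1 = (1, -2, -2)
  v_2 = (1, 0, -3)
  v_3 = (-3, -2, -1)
Orthogonal basis:
  u_1 = (1, -2, -2)
  u_2 = (2/9, 14/9, -13/9)
  u_3 = (-132/41, -22/41, -44/41)

Apply the Gram-Schmidt recurrence
  u_1 = v_1
  u_i = v_i − Σ_{j<i} ((v_i · u_j) / (u_j · u_j)) · u_j.

Step by step this gives:
  u_1 = (1, -2, -2)
  u_2 = (2/9, 14/9, -13/9)
  u_3 = (-132/41, -22/41, -44/41)

Orthogonality check:
  u_2 · u_1 = 0 (should be 0)
  u_3 · u_1 = 0 (should be 0)
  u_3 · u_2 = 0 (should be 0)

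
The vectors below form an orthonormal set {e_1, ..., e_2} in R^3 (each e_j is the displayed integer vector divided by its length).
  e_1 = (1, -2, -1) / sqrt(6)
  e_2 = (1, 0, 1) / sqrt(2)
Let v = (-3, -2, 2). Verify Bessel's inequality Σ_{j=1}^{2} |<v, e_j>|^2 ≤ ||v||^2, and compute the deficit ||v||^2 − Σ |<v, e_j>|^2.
Σ |<v, e_j>|^2 = 2/3; ||v||^2 = 17; deficit = 49/3

Write each e_j = u_j / sqrt(<u_j, u_j>) where u_j is the displayed integer vector. Then <v, e_j> = <v, u_j> / sqrt(<u_j, u_j>), so |<v, e_j>|^2 = <v, u_j>^2 / <u_j, u_j>.
Coefficients: <v, e_1> = -1/sqrt(6), <v, e_2> = -1/sqrt(2).
Square and sum: Σ |<v, e_j>|^2 = 2/3.
Compute ||v||^2 = v·v = 17.
Deficit = 17 − 2/3 = 49/3 ≥ 0, confirming Bessel's inequality. (The deficit equals ||v − Σ <v,e_j> e_j||^2, the squared distance from v to span{e_j}.)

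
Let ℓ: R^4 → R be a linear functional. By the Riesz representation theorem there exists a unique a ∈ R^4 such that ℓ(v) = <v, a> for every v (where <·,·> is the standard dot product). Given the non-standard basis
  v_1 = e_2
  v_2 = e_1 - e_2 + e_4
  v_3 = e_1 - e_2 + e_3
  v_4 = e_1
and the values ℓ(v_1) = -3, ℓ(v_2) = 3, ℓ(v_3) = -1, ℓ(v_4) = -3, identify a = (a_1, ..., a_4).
a = (-3, -3, -1, 3)

Write a = (a_1, ..., a_4) in the standard basis. For each basis vector v_i, ℓ(v_i) = <v_i, a> is a linear equation in the a_j's. Collect the n equations into a matrix system V a = ℓ, where row i of V is v_i (expressed in the standard basis). Since V is invertible (lower-triangular with 1s on the diagonal, up to permutation), solve by back-substitution:
  V =
[[0, 1, 0, 0],
 [1, -1, 0, 1],
 [1, -1, 1, 0],
 [1, 0, 0, 0]]
  V a = (-3, 3, -1, -3)
Solving gives a = (-3, -3, -1, 3).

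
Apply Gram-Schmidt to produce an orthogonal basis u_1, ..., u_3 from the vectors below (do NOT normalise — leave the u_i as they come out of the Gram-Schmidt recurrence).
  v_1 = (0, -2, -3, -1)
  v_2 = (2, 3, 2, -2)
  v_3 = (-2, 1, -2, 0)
Orthogonal basis:
  u_1 = (0, -2, -3, -1)
  u_2 = (2, 11/7, -1/7, -19/7)
  u_3 = (-164/97, 176/97, -113/97, -13/97)

Apply the Gram-Schmidt recurrence
  u_1 = v_1
  u_i = v_i − Σ_{j<i} ((v_i · u_j) / (u_j · u_j)) · u_j.

Step by step this gives:
  u_1 = (0, -2, -3, -1)
  u_2 = (2, 11/7, -1/7, -19/7)
  u_3 = (-164/97, 176/97, -113/97, -13/97)

Orthogonality check:
  u_2 · u_1 = 0 (should be 0)
  u_3 · u_1 = 0 (should be 0)
  u_3 · u_2 = 0 (should be 0)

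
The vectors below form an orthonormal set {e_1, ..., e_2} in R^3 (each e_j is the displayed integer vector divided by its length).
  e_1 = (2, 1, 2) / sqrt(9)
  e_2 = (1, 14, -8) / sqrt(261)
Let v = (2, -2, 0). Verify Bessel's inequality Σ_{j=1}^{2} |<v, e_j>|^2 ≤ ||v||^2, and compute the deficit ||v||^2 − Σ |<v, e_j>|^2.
Σ |<v, e_j>|^2 = 88/29; ||v||^2 = 8; deficit = 144/29

Write each e_j = u_j / sqrt(<u_j, u_j>) where u_j is the displayed integer vector. Then <v, e_j> = <v, u_j> / sqrt(<u_j, u_j>), so |<v, e_j>|^2 = <v, u_j>^2 / <u_j, u_j>.
Coefficients: <v, e_1> = 2/sqrt(9), <v, e_2> = -26/sqrt(261).
Square and sum: Σ |<v, e_j>|^2 = 88/29.
Compute ||v||^2 = v·v = 8.
Deficit = 8 − 88/29 = 144/29 ≥ 0, confirming Bessel's inequality. (The deficit equals ||v − Σ <v,e_j> e_j||^2, the squared distance from v to span{e_j}.)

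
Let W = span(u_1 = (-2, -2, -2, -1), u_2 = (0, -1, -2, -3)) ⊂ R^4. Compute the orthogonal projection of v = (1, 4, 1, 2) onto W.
proj_W(v) = (176/101, 206/101, 236/101, 178/101)

Set up U = [u_1 | ... | u_2] ∈ R^(4×2). The projector onto W = col(U) is P = U (U^T U)^(-1) U^T.
Compute U^T U =
  [13, 9]
  [9, 14],
and U^T v = (-14, -12).
Solve U^T U · c = U^T v for the coefficients: c = (-88/101, -30/101). The projection is proj_W(v) = U c.
Check: (v - proj_W(v)) · u_1 = 0  (should be 0).
Check: (v - proj_W(v)) · u_2 = 0  (should be 0).
Result: proj_W(v) = (176/101, 206/101, 236/101, 178/101).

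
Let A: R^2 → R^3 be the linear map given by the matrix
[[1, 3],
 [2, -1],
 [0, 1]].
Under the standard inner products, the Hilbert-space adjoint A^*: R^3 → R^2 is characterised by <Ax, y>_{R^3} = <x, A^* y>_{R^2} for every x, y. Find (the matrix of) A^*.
A^* = A^T =
[[1, 2, 0],
 [3, -1, 1]]

For real matrices with standard dot products, the defining identity <Ax, y> = <x, A^* y> gives (Ax)^T y = x^T (A^*) y, i.e. x^T A^T y = x^T (A^*) y. Since this holds for all x, y, we must have A^* = A^T. Therefore
A^* =
[[1, 2, 0],
 [3, -1, 1]].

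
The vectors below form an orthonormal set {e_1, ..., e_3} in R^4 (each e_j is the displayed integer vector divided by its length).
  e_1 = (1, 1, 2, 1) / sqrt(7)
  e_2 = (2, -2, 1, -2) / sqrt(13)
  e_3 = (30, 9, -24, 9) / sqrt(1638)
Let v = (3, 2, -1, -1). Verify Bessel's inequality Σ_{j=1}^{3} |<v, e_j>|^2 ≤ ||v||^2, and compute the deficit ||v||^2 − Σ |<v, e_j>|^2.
Σ |<v, e_j>|^2 = 21/2; ||v||^2 = 15; deficit = 9/2

Write each e_j = u_j / sqrt(<u_j, u_j>) where u_j is the displayed integer vector. Then <v, e_j> = <v, u_j> / sqrt(<u_j, u_j>), so |<v, e_j>|^2 = <v, u_j>^2 / <u_j, u_j>.
Coefficients: <v, e_1> = 2/sqrt(7), <v, e_2> = 3/sqrt(13), <v, e_3> = 123/sqrt(1638).
Square and sum: Σ |<v, e_j>|^2 = 21/2.
Compute ||v||^2 = v·v = 15.
Deficit = 15 − 21/2 = 9/2 ≥ 0, confirming Bessel's inequality. (The deficit equals ||v − Σ <v,e_j> e_j||^2, the squared distance from v to span{e_j}.)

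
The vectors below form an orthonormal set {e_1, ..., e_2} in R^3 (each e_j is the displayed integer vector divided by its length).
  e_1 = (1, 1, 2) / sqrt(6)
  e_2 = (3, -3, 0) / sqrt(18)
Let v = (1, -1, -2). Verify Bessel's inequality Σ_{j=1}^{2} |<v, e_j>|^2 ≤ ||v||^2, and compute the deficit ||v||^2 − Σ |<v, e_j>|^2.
Σ |<v, e_j>|^2 = 14/3; ||v||^2 = 6; deficit = 4/3

Write each e_j = u_j / sqrt(<u_j, u_j>) where u_j is the displayed integer vector. Then <v, e_j> = <v, u_j> / sqrt(<u_j, u_j>), so |<v, e_j>|^2 = <v, u_j>^2 / <u_j, u_j>.
Coefficients: <v, e_1> = -4/sqrt(6), <v, e_2> = 6/sqrt(18).
Square and sum: Σ |<v, e_j>|^2 = 14/3.
Compute ||v||^2 = v·v = 6.
Deficit = 6 − 14/3 = 4/3 ≥ 0, confirming Bessel's inequality. (The deficit equals ||v − Σ <v,e_j> e_j||^2, the squared distance from v to span{e_j}.)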